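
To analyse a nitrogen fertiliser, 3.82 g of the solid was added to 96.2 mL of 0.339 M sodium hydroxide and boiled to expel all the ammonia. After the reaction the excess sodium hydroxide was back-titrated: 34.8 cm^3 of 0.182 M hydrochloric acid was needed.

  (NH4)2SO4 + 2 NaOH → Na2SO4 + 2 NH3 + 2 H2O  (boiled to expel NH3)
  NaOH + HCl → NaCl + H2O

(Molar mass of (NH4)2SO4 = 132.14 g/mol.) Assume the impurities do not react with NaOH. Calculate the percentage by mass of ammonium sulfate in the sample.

45.5 %

n(NaOH) added = 0.0962 × 0.339 = 0.0326 mol
n(HCl) used in back-titration = 0.0348 × 0.182 = 6.33 × 10^-3 mol
n(NaOH) left over = 6.33 × 10^-3 mol (1:1 ratio)
n(NaOH) consumed by analyte = 0.0326 − 6.33 × 10^-3 = 0.0263 mol
From the 1:2 ratio, n((NH4)2SO4) = 1/2 × 0.0263 = 0.0131 mol
mass of (NH4)2SO4 = 0.0131 × 132.14 = 1.74 g
% (NH4)2SO4 = 1.74 / 3.82 × 100 = 45.5 %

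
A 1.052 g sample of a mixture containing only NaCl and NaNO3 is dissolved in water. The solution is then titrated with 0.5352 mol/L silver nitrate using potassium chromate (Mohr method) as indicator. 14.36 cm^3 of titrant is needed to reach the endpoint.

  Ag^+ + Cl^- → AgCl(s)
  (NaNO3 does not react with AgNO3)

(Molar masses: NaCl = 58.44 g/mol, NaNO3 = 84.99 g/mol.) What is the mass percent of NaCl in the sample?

n(AgNO3) = 0.01436 × 0.5352 = 7.685 × 10^-3 mol
Let x = n(NaCl), y = n(NaNO3).
Titrant: 1x = 7.685 × 10^-3;  mass: 58.44x + 84.99y = 1.052
Solving, x = 7.685 × 10^-3 mol, y = 7.093 × 10^-3 mol
mass of NaCl = 7.685 × 10^-3 × 58.44 = 0.4491 g
% NaCl = 0.4491 / 1.052 × 100 = 42.69 %

42.69 %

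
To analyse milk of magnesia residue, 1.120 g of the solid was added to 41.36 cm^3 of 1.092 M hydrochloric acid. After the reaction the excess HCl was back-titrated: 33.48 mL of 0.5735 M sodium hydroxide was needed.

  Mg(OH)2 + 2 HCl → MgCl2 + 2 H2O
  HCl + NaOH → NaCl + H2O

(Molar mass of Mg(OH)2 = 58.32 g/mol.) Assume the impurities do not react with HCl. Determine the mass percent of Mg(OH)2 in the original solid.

67.60 %

n(HCl) added = 0.04136 × 1.092 = 0.04517 mol
n(NaOH) used in back-titration = 0.03348 × 0.5735 = 0.01920 mol
n(HCl) left over = 0.01920 mol (1:1 ratio)
n(HCl) consumed by analyte = 0.04517 − 0.01920 = 0.02596 mol
From the 1:2 ratio, n(Mg(OH)2) = 1/2 × 0.02596 = 0.01298 mol
mass of Mg(OH)2 = 0.01298 × 58.32 = 0.7571 g
% Mg(OH)2 = 0.7571 / 1.120 × 100 = 67.60 %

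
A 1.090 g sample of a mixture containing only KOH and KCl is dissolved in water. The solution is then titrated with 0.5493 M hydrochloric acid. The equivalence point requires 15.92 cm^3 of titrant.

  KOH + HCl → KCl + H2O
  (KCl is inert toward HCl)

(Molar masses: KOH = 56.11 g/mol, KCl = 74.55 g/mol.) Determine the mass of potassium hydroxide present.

0.4907 g

n(HCl) = 0.01592 × 0.5493 = 8.745 × 10^-3 mol
Let x = n(KOH), y = n(KCl).
Titrant: 1x = 8.745 × 10^-3;  mass: 56.11x + 74.55y = 1.090
Solving, x = 8.745 × 10^-3 mol, y = 8.039 × 10^-3 mol
mass of KOH = 8.745 × 10^-3 × 56.11 = 0.4907 g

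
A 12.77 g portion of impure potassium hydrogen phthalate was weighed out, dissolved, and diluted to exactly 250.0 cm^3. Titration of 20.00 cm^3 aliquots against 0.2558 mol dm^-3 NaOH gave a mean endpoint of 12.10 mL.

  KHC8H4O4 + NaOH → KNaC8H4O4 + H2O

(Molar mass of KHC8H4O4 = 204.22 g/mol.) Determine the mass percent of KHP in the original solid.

n(NaOH) per titration = 0.01210 × 0.2558 = 3.095 × 10^-3 mol
n(KHC8H4O4) in each aliquot = 3.095 × 10^-3 mol (1:1 ratio)
n(KHC8H4O4) in the whole flask = 3.095 × 10^-3 × 250.0/20.00 = 0.03869 mol
mass of KHC8H4O4 = 0.03869 × 204.22 = 7.901 g
% KHC8H4O4 = 7.901 / 12.77 × 100 = 61.87 %

61.87 %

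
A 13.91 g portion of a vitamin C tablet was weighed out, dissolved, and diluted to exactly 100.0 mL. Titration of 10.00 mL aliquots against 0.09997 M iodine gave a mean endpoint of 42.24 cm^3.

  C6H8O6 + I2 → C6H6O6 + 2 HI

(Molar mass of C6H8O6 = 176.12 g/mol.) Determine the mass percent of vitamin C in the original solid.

53.47 %

n(I2) per titration = 0.04224 × 0.09997 = 4.223 × 10^-3 mol
n(C6H8O6) in each aliquot = 4.223 × 10^-3 mol (1:1 ratio)
n(C6H8O6) in the whole flask = 4.223 × 10^-3 × 100.0/10.00 = 0.04223 mol
mass of C6H8O6 = 0.04223 × 176.12 = 7.437 g
% C6H8O6 = 7.437 / 13.91 × 100 = 53.47 %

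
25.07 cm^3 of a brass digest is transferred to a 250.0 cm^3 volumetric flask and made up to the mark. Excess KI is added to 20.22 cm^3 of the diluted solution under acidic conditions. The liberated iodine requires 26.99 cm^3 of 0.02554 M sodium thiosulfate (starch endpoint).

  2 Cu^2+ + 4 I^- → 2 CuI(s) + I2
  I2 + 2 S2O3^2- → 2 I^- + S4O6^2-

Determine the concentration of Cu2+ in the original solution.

n(S2O3^2-) = 0.02699 × 0.02554 = 6.893 × 10^-4 mol
n(I2) = n(S2O3^2-)/2 = 3.447 × 10^-4 mol
From the 2:1 ratio, n(Cu2+) in the aliquot = 2/1 × 3.447 × 10^-4 = 6.893 × 10^-4 mol
[Cu2+]_dilute = 6.893 × 10^-4 / 0.02022 = 0.03409 mol/L
[Cu2+]_original = 0.03409 × 250.0/25.07 = 0.3400 mol/L

0.3400 M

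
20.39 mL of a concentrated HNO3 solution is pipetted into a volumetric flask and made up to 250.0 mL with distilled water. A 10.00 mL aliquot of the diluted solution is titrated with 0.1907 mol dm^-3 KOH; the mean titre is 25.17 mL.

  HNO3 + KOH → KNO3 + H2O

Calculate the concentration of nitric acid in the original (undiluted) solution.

n(KOH) = 0.02517 × 0.1907 = 4.800 × 10^-3 mol
n(HNO3) in the aliquot = 4.800 × 10^-3 mol (1:1 ratio)
[HNO3]_dilute = 4.800 × 10^-3 / 0.01000 = 0.4800 mol/L
Dilution factor = 250.0 / 20.39 = 12.26
[HNO3]_stock = 0.4800 × 12.26 = 5.885 mol/L

5.885 mol/L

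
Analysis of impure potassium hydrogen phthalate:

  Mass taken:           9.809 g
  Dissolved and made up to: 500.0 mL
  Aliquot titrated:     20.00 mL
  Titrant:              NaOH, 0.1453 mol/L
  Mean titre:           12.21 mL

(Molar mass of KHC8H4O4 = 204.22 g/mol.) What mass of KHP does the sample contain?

9.058 g

KHC8H4O4 + NaOH → KNaC8H4O4 + H2O
n(NaOH) per titration = 0.01221 × 0.1453 = 1.774 × 10^-3 mol
n(KHC8H4O4) in each aliquot = 1.774 × 10^-3 mol (1:1 ratio)
n(KHC8H4O4) in the whole flask = 1.774 × 10^-3 × 500.0/20.00 = 0.04435 mol
mass of KHC8H4O4 = 0.04435 × 204.22 = 9.058 g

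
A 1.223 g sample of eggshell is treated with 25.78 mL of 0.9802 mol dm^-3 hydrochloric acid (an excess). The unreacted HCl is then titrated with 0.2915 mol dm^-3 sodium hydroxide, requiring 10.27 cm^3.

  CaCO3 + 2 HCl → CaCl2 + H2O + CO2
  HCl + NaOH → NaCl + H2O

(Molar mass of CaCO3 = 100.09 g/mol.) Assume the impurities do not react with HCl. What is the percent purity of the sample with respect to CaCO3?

n(HCl) added = 0.02578 × 0.9802 = 0.02527 mol
n(NaOH) used in back-titration = 0.01027 × 0.2915 = 2.994 × 10^-3 mol
n(HCl) left over = 2.994 × 10^-3 mol (1:1 ratio)
n(HCl) consumed by analyte = 0.02527 − 2.994 × 10^-3 = 0.02228 mol
From the 1:2 ratio, n(CaCO3) = 1/2 × 0.02228 = 0.01114 mol
mass of CaCO3 = 0.01114 × 100.09 = 1.115 g
% CaCO3 = 1.115 / 1.223 × 100 = 91.15 %

91.15 %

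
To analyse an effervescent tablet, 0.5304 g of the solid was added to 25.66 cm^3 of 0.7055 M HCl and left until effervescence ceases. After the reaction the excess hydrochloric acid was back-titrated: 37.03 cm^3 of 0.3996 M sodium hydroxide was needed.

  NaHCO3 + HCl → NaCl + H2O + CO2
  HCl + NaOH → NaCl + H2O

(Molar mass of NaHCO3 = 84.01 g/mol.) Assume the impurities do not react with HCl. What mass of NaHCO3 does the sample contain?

n(HCl) added = 0.02566 × 0.7055 = 0.01810 mol
n(NaOH) used in back-titration = 0.03703 × 0.3996 = 0.01480 mol
n(HCl) left over = 0.01480 mol (1:1 ratio)
n(HCl) consumed by analyte = 0.01810 − 0.01480 = 3.306 × 10^-3 mol
n(NaHCO3) = 3.306 × 10^-3 mol (1:1 ratio)
mass of NaHCO3 = 3.306 × 10^-3 × 84.01 = 0.2777 g

0.2777 g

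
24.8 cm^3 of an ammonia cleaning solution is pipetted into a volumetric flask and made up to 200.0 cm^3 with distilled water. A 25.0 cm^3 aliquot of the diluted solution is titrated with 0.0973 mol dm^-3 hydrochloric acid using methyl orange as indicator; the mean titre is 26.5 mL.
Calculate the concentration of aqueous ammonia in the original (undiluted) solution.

0.832 mol/L

NH3 + HCl → NH4Cl
n(HCl) = 0.0265 × 0.0973 = 2.58 × 10^-3 mol
n(NH3) in the aliquot = 2.58 × 10^-3 mol (1:1 ratio)
[NH3]_dilute = 2.58 × 10^-3 / 0.0250 = 0.103 mol/L
Dilution factor = 200.0 / 24.8 = 8.065
[NH3]_stock = 0.103 × 8.065 = 0.832 mol/L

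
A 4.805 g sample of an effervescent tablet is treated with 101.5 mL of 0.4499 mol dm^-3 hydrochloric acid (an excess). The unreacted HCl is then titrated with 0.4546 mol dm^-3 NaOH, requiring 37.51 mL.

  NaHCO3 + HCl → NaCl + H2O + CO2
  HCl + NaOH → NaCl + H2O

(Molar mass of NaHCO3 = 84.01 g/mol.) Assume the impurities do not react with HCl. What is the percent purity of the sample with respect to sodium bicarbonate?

n(HCl) added = 0.1015 × 0.4499 = 0.04566 mol
n(NaOH) used in back-titration = 0.03751 × 0.4546 = 0.01705 mol
n(HCl) left over = 0.01705 mol (1:1 ratio)
n(HCl) consumed by analyte = 0.04566 − 0.01705 = 0.02861 mol
n(NaHCO3) = 0.02861 mol (1:1 ratio)
mass of NaHCO3 = 0.02861 × 84.01 = 2.404 g
% NaHCO3 = 2.404 / 4.805 × 100 = 50.03 %

50.03 %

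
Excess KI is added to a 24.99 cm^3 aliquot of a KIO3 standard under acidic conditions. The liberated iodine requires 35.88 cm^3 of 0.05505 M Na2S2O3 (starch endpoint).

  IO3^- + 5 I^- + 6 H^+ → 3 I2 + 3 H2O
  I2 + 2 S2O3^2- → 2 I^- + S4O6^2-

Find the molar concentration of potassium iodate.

n(S2O3^2-) = 0.03588 × 0.05505 = 1.975 × 10^-3 mol
n(I2) = n(S2O3^2-)/2 = 9.876 × 10^-4 mol
From the 1:3 ratio, n(IO3^-) in the aliquot = 1/3 × 9.876 × 10^-4 = 3.292 × 10^-4 mol
[IO3^-] = 3.292 × 10^-4 / 0.02499 = 0.01317 mol/L

0.01317 M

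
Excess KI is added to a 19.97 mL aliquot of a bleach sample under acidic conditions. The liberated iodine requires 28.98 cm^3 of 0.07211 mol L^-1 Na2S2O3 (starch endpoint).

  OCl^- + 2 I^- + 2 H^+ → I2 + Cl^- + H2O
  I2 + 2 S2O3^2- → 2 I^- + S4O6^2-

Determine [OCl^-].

0.05232 mol/L

n(S2O3^2-) = 0.02898 × 0.07211 = 2.090 × 10^-3 mol
n(I2) = n(S2O3^2-)/2 = 1.045 × 10^-3 mol
n(OCl^-) in the aliquot = 1.045 × 10^-3 mol (1:1 ratio)
[OCl^-] = 1.045 × 10^-3 / 0.01997 = 0.05232 mol/L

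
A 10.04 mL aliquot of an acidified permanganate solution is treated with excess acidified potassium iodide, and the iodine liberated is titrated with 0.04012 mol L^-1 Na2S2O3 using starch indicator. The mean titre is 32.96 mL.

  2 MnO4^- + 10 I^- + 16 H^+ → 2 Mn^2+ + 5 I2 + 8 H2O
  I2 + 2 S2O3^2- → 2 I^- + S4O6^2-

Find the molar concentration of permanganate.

0.02634 mol/L

n(S2O3^2-) = 0.03296 × 0.04012 = 1.322 × 10^-3 mol
n(I2) = n(S2O3^2-)/2 = 6.612 × 10^-4 mol
From the 2:5 ratio, n(MnO4^-) in the aliquot = 2/5 × 6.612 × 10^-4 = 2.645 × 10^-4 mol
[MnO4^-] = 2.645 × 10^-4 / 0.01004 = 0.02634 mol/L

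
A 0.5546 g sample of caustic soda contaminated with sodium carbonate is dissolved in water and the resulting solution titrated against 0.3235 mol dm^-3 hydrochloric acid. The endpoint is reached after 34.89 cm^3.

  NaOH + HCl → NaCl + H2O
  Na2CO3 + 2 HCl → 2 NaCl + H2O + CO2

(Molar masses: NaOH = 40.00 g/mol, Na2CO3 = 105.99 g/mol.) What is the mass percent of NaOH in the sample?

n(HCl) = 0.03489 × 0.3235 = 0.01129 mol
Let x = n(NaOH), y = n(Na2CO3).
Titrant: 1x + 2y = 0.01129;  mass: 40.00x + 105.99y = 0.5546
Solving, x = 3.351 × 10^-3 mol, y = 3.968 × 10^-3 mol
mass of NaOH = 3.351 × 10^-3 × 40.00 = 0.1341 g
% NaOH = 0.1341 / 0.5546 × 100 = 24.17 %

24.17 %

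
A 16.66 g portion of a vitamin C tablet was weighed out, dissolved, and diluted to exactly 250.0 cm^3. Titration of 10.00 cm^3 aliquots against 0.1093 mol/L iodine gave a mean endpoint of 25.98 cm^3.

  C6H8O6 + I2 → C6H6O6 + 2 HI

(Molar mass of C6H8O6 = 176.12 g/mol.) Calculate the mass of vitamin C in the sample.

n(I2) per titration = 0.02598 × 0.1093 = 2.840 × 10^-3 mol
n(C6H8O6) in each aliquot = 2.840 × 10^-3 mol (1:1 ratio)
n(C6H8O6) in the whole flask = 2.840 × 10^-3 × 250.0/10.00 = 0.07099 mol
mass of C6H8O6 = 0.07099 × 176.12 = 12.50 g

12.50 g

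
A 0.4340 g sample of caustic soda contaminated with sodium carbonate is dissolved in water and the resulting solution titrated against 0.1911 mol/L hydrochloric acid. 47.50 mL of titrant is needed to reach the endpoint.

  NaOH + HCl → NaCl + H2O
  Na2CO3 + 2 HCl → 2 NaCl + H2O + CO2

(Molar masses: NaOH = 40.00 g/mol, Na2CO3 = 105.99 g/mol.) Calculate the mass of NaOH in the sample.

n(HCl) = 0.04750 × 0.1911 = 9.077 × 10^-3 mol
Let x = n(NaOH), y = n(Na2CO3).
Titrant: 1x + 2y = 9.077 × 10^-3;  mass: 40.00x + 105.99y = 0.4340
Solving, x = 3.621 × 10^-3 mol, y = 2.728 × 10^-3 mol
mass of NaOH = 3.621 × 10^-3 × 40.00 = 0.1448 g

0.1448 g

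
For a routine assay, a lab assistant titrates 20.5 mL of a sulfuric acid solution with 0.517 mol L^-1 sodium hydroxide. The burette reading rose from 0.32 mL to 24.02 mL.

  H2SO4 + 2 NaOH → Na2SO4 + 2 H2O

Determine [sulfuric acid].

n(NaOH) = 0.0237 L × 0.517 mol/L = 0.0123 mol
From the 1:2 mole ratio, n(H2SO4) = 1/2 × 0.0123 = 6.13 × 10^-3 mol
[H2SO4] = 6.13 × 10^-3 mol / 0.0205 L = 0.299 mol/L

0.299 mol/L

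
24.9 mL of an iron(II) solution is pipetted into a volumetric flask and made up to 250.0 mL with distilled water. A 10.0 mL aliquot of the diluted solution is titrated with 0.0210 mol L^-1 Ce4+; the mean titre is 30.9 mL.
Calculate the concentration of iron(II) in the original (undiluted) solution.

0.652 mol/L

Ce^4+ + Fe^2+ → Ce^3+ + Fe^3+
n(Ce4+) = 0.0309 × 0.0210 = 6.49 × 10^-4 mol
n(Fe2+) in the aliquot = 6.49 × 10^-4 mol (1:1 ratio)
[Fe2+]_dilute = 6.49 × 10^-4 / 0.0100 = 0.0649 mol/L
Dilution factor = 250.0 / 24.9 = 10.04
[Fe2+]_stock = 0.0649 × 10.04 = 0.652 mol/L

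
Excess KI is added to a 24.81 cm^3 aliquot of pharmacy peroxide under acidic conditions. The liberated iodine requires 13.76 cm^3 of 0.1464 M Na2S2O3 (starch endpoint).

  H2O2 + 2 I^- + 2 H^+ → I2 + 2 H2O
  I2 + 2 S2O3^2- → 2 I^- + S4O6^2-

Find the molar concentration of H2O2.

0.04060 M

n(S2O3^2-) = 0.01376 × 0.1464 = 2.014 × 10^-3 mol
n(I2) = n(S2O3^2-)/2 = 1.007 × 10^-3 mol
n(H2O2) in the aliquot = 1.007 × 10^-3 mol (1:1 ratio)
[H2O2] = 1.007 × 10^-3 / 0.02481 = 0.04060 mol/L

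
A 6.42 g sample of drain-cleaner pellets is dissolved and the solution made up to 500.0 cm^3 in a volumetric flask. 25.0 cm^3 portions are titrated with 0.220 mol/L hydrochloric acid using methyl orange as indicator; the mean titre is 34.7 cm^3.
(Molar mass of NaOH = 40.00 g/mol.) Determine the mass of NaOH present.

NaOH + HCl → NaCl + H2O
n(HCl) per titration = 0.0347 × 0.220 = 7.63 × 10^-3 mol
n(NaOH) in each aliquot = 7.63 × 10^-3 mol (1:1 ratio)
n(NaOH) in the whole flask = 7.63 × 10^-3 × 500.0/25.0 = 0.153 mol
mass of NaOH = 0.153 × 40.00 = 6.11 g

6.11 g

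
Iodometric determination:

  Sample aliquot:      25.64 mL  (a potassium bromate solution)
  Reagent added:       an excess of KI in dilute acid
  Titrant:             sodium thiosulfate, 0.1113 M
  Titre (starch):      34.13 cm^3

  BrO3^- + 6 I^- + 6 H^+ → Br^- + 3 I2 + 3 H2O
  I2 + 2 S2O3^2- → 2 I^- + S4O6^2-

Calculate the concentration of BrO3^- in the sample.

0.02469 M

n(S2O3^2-) = 0.03413 × 0.1113 = 3.799 × 10^-3 mol
n(I2) = n(S2O3^2-)/2 = 1.899 × 10^-3 mol
From the 1:3 ratio, n(BrO3^-) in the aliquot = 1/3 × 1.899 × 10^-3 = 6.331 × 10^-4 mol
[BrO3^-] = 6.331 × 10^-4 / 0.02564 = 0.02469 mol/L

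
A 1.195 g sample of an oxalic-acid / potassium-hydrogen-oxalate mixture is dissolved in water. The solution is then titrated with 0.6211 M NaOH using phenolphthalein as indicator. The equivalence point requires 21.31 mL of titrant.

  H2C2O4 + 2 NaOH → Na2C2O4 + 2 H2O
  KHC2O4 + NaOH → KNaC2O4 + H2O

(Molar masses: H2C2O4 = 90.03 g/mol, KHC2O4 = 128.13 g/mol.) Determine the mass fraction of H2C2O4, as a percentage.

22.70 %

n(NaOH) = 0.02131 × 0.6211 = 0.01324 mol
Let x = n(H2C2O4), y = n(KHC2O4).
Titrant: 2x + 1y = 0.01324;  mass: 90.03x + 128.13y = 1.195
Solving, x = 3.013 × 10^-3 mol, y = 7.209 × 10^-3 mol
mass of H2C2O4 = 3.013 × 10^-3 × 90.03 = 0.2713 g
% H2C2O4 = 0.2713 / 1.195 × 100 = 22.70 %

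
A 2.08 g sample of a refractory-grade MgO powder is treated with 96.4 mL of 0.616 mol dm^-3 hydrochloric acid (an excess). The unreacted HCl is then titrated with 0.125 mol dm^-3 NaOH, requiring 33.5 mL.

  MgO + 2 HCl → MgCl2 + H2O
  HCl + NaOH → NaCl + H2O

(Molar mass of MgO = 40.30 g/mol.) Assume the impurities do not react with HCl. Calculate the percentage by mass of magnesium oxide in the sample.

53.5 %

n(HCl) added = 0.0964 × 0.616 = 0.0594 mol
n(NaOH) used in back-titration = 0.0335 × 0.125 = 4.19 × 10^-3 mol
n(HCl) left over = 4.19 × 10^-3 mol (1:1 ratio)
n(HCl) consumed by analyte = 0.0594 − 4.19 × 10^-3 = 0.0552 mol
From the 1:2 ratio, n(MgO) = 1/2 × 0.0552 = 0.0276 mol
mass of MgO = 0.0276 × 40.30 = 1.11 g
% MgO = 1.11 / 2.08 × 100 = 53.5 %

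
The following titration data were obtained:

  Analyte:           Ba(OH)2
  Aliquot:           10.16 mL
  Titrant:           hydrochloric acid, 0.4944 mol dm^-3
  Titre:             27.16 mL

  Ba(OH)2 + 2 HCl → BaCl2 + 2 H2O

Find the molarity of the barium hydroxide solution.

0.6608 mol/L

n(HCl) = 0.02716 L × 0.4944 mol/L = 0.01343 mol
From the 1:2 mole ratio, n(Ba(OH)2) = 1/2 × 0.01343 = 6.714 × 10^-3 mol
[Ba(OH)2] = 6.714 × 10^-3 mol / 0.01016 L = 0.6608 mol/L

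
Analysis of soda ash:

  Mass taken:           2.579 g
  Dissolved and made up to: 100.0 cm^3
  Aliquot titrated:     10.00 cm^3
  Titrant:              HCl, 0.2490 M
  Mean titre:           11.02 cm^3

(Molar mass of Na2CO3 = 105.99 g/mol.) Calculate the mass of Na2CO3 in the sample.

Na2CO3 + 2 HCl → 2 NaCl + H2O + CO2
n(HCl) per titration = 0.01102 × 0.2490 = 2.744 × 10^-3 mol
From the 1:2 ratio, n(Na2CO3) in each aliquot = 1/2 × 2.744 × 10^-3 = 1.372 × 10^-3 mol
n(Na2CO3) in the whole flask = 1.372 × 10^-3 × 100.0/10.00 = 0.01372 mol
mass of Na2CO3 = 0.01372 × 105.99 = 1.454 g

1.454 g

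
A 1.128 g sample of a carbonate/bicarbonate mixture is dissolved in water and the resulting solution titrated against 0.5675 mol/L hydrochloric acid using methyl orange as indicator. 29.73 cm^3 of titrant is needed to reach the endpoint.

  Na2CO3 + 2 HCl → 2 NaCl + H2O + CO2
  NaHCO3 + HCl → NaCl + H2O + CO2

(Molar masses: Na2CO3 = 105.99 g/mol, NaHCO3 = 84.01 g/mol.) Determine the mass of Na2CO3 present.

0.4945 g

n(HCl) = 0.02973 × 0.5675 = 0.01687 mol
Let x = n(Na2CO3), y = n(NaHCO3).
Titrant: 2x + 1y = 0.01687;  mass: 105.99x + 84.01y = 1.128
Solving, x = 4.665 × 10^-3 mol, y = 7.541 × 10^-3 mol
mass of Na2CO3 = 4.665 × 10^-3 × 105.99 = 0.4945 g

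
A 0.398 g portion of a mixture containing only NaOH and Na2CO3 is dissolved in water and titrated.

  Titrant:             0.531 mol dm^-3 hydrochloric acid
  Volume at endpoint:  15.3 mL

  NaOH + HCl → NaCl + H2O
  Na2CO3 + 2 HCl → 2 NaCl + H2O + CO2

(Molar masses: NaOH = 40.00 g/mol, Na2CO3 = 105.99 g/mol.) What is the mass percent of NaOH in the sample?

n(HCl) = 0.0153 × 0.531 = 8.12 × 10^-3 mol
Let x = n(NaOH), y = n(Na2CO3).
Titrant: 1x + 2y = 8.12 × 10^-3;  mass: 40.00x + 105.99y = 0.398
Solving, x = 2.50 × 10^-3 mol, y = 2.81 × 10^-3 mol
mass of NaOH = 2.50 × 10^-3 × 40.00 = 0.100 g
% NaOH = 0.100 / 0.398 × 100 = 25.2 %

25.2 %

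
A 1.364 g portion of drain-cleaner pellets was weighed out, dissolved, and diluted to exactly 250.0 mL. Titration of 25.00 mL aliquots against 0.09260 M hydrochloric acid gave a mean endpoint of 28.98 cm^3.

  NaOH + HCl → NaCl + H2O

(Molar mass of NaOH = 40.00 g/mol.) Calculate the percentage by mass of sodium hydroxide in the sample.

n(HCl) per titration = 0.02898 × 0.09260 = 2.684 × 10^-3 mol
n(NaOH) in each aliquot = 2.684 × 10^-3 mol (1:1 ratio)
n(NaOH) in the whole flask = 2.684 × 10^-3 × 250.0/25.00 = 0.02684 mol
mass of NaOH = 0.02684 × 40.00 = 1.073 g
% NaOH = 1.073 / 1.364 × 100 = 78.70 %

78.70 %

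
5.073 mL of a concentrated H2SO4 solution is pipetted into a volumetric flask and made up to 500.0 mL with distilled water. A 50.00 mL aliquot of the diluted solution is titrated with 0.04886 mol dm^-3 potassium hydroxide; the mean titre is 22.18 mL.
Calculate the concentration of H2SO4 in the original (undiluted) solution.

H2SO4 + 2 KOH → K2SO4 + 2 H2O
n(KOH) = 0.02218 × 0.04886 = 1.084 × 10^-3 mol
From the 1:2 ratio, n(H2SO4) in the aliquot = 1/2 × 1.084 × 10^-3 = 5.419 × 10^-4 mol
[H2SO4]_dilute = 5.419 × 10^-4 / 0.05000 = 0.01084 mol/L
Dilution factor = 500.0 / 5.073 = 98.56
[H2SO4]_stock = 0.01084 × 98.56 = 1.068 mol/L

1.068 mol/L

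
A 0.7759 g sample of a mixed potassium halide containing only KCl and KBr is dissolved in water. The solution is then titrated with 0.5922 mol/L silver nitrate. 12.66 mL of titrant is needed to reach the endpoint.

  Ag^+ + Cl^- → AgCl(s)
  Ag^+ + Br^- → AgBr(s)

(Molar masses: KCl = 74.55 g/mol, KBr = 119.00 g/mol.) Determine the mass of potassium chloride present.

0.1950 g

n(AgNO3) = 0.01266 × 0.5922 = 7.497 × 10^-3 mol
Let x = n(KCl), y = n(KBr).
Titrant: 1x + 1y = 7.497 × 10^-3;  mass: 74.55x + 119.00y = 0.7759
Solving, x = 2.616 × 10^-3 mol, y = 4.881 × 10^-3 mol
mass of KCl = 2.616 × 10^-3 × 74.55 = 0.1950 g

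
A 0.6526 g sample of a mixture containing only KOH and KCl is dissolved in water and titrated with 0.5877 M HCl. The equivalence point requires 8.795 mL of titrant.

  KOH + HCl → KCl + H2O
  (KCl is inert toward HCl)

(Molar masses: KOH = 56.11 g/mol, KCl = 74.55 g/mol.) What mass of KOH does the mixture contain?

0.2900 g

n(HCl) = 0.008795 × 0.5877 = 5.169 × 10^-3 mol
Let x = n(KOH), y = n(KCl).
Titrant: 1x = 5.169 × 10^-3;  mass: 56.11x + 74.55y = 0.6526
Solving, x = 5.169 × 10^-3 mol, y = 4.864 × 10^-3 mol
mass of KOH = 5.169 × 10^-3 × 56.11 = 0.2900 g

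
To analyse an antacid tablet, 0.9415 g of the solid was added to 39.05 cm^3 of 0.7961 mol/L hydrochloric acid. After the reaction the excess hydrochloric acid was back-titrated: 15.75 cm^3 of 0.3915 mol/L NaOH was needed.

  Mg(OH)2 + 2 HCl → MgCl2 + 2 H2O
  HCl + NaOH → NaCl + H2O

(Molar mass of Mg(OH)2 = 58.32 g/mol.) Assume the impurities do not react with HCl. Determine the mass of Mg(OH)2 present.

0.7267 g

n(HCl) added = 0.03905 × 0.7961 = 0.03109 mol
n(NaOH) used in back-titration = 0.01575 × 0.3915 = 6.166 × 10^-3 mol
n(HCl) left over = 6.166 × 10^-3 mol (1:1 ratio)
n(HCl) consumed by analyte = 0.03109 − 6.166 × 10^-3 = 0.02492 mol
From the 1:2 ratio, n(Mg(OH)2) = 1/2 × 0.02492 = 0.01246 mol
mass of Mg(OH)2 = 0.01246 × 58.32 = 0.7267 g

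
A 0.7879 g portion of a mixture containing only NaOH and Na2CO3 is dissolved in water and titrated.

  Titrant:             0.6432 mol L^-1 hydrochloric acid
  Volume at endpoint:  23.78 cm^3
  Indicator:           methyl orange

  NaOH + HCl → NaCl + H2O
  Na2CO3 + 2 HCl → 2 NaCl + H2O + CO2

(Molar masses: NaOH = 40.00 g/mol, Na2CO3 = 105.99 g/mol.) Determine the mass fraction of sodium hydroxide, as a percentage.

n(HCl) = 0.02378 × 0.6432 = 0.01530 mol
Let x = n(NaOH), y = n(Na2CO3).
Titrant: 1x + 2y = 0.01530;  mass: 40.00x + 105.99y = 0.7879
Solving, x = 1.745 × 10^-3 mol, y = 6.775 × 10^-3 mol
mass of NaOH = 1.745 × 10^-3 × 40.00 = 0.06979 g
% NaOH = 0.06979 / 0.7879 × 100 = 8.858 %

8.858 %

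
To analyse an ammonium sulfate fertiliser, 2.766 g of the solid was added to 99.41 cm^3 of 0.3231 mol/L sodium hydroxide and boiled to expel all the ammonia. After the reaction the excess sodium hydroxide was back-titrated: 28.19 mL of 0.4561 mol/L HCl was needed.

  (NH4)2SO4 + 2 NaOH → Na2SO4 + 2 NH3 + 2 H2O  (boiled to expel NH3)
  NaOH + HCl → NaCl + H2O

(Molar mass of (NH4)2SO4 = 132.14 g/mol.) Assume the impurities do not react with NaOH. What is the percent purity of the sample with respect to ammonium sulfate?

n(NaOH) added = 0.09941 × 0.3231 = 0.03212 mol
n(HCl) used in back-titration = 0.02819 × 0.4561 = 0.01286 mol
n(NaOH) left over = 0.01286 mol (1:1 ratio)
n(NaOH) consumed by analyte = 0.03212 − 0.01286 = 0.01926 mol
From the 1:2 ratio, n((NH4)2SO4) = 1/2 × 0.01926 = 9.631 × 10^-3 mol
mass of (NH4)2SO4 = 9.631 × 10^-3 × 132.14 = 1.273 g
% (NH4)2SO4 = 1.273 / 2.766 × 100 = 46.01 %

46.01 %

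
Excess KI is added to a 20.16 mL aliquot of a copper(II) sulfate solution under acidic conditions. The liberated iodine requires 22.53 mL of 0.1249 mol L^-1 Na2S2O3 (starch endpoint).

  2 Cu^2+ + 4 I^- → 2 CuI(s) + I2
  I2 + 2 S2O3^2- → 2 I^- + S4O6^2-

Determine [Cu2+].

0.1396 mol/L

n(S2O3^2-) = 0.02253 × 0.1249 = 2.814 × 10^-3 mol
n(I2) = n(S2O3^2-)/2 = 1.407 × 10^-3 mol
From the 2:1 ratio, n(Cu2+) in the aliquot = 2/1 × 1.407 × 10^-3 = 2.814 × 10^-3 mol
[Cu2+] = 2.814 × 10^-3 / 0.02016 = 0.1396 mol/L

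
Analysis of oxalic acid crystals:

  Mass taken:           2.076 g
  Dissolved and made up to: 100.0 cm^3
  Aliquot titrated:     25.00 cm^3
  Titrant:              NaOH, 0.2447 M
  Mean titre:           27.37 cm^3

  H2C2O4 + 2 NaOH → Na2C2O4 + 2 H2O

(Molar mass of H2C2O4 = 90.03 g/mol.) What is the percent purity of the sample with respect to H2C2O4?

n(NaOH) per titration = 0.02737 × 0.2447 = 6.697 × 10^-3 mol
From the 1:2 ratio, n(H2C2O4) in each aliquot = 1/2 × 6.697 × 10^-3 = 3.349 × 10^-3 mol
n(H2C2O4) in the whole flask = 3.349 × 10^-3 × 100.0/25.00 = 0.01339 mol
mass of H2C2O4 = 0.01339 × 90.03 = 1.206 g
% H2C2O4 = 1.206 / 2.076 × 100 = 58.09 %

58.09 %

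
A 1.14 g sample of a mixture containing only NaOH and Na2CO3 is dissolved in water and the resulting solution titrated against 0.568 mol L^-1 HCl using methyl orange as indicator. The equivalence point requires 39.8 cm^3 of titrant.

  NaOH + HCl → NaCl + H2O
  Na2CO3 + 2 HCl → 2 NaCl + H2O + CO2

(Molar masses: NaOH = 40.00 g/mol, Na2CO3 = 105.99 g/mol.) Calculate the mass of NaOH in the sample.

0.179 g

n(HCl) = 0.0398 × 0.568 = 0.0226 mol
Let x = n(NaOH), y = n(Na2CO3).
Titrant: 1x + 2y = 0.0226;  mass: 40.00x + 105.99y = 1.14
Solving, x = 4.47 × 10^-3 mol, y = 9.07 × 10^-3 mol
mass of NaOH = 4.47 × 10^-3 × 40.00 = 0.179 g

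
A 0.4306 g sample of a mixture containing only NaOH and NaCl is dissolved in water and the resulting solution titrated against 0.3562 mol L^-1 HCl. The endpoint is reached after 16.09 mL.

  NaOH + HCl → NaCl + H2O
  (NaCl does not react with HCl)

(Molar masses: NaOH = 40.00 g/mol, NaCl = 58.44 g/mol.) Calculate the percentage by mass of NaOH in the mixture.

53.24 %

n(HCl) = 0.01609 × 0.3562 = 5.731 × 10^-3 mol
Let x = n(NaOH), y = n(NaCl).
Titrant: 1x = 5.731 × 10^-3;  mass: 40.00x + 58.44y = 0.4306
Solving, x = 5.731 × 10^-3 mol, y = 3.445 × 10^-3 mol
mass of NaOH = 5.731 × 10^-3 × 40.00 = 0.2293 g
% NaOH = 0.2293 / 0.4306 × 100 = 53.24 %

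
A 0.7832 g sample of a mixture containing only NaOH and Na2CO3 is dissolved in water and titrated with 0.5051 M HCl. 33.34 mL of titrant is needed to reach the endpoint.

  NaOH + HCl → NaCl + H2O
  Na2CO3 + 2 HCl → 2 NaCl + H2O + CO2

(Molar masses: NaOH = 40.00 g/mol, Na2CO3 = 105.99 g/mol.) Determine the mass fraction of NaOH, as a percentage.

n(HCl) = 0.03334 × 0.5051 = 0.01684 mol
Let x = n(NaOH), y = n(Na2CO3).
Titrant: 1x + 2y = 0.01684;  mass: 40.00x + 105.99y = 0.7832
Solving, x = 8.406 × 10^-3 mol, y = 4.217 × 10^-3 mol
mass of NaOH = 8.406 × 10^-3 × 40.00 = 0.3362 g
% NaOH = 0.3362 / 0.7832 × 100 = 42.93 %

42.93 %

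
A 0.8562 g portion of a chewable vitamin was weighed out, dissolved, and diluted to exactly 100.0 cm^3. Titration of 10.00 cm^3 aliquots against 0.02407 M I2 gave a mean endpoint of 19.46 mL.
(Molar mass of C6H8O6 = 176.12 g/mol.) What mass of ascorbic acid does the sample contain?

C6H8O6 + I2 → C6H6O6 + 2 HI
n(I2) per titration = 0.01946 × 0.02407 = 4.684 × 10^-4 mol
n(C6H8O6) in each aliquot = 4.684 × 10^-4 mol (1:1 ratio)
n(C6H8O6) in the whole flask = 4.684 × 10^-4 × 100.0/10.00 = 4.684 × 10^-3 mol
mass of C6H8O6 = 4.684 × 10^-3 × 176.12 = 0.8249 g

0.8249 g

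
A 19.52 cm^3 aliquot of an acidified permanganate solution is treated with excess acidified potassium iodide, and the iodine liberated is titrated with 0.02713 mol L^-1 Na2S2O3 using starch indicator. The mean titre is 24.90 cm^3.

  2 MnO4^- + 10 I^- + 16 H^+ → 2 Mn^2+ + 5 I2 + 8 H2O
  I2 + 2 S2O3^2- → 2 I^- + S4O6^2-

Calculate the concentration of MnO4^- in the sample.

0.006921 mol/L

n(S2O3^2-) = 0.02490 × 0.02713 = 6.755 × 10^-4 mol
n(I2) = n(S2O3^2-)/2 = 3.378 × 10^-4 mol
From the 2:5 ratio, n(MnO4^-) in the aliquot = 2/5 × 3.378 × 10^-4 = 1.351 × 10^-4 mol
[MnO4^-] = 1.351 × 10^-4 / 0.01952 = 0.006921 mol/L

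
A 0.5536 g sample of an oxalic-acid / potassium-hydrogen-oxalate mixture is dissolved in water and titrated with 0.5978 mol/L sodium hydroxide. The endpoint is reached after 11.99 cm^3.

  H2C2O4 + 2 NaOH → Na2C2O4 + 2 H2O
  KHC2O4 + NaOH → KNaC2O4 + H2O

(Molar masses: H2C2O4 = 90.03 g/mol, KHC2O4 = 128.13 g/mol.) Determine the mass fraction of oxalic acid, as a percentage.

n(NaOH) = 0.01199 × 0.5978 = 7.168 × 10^-3 mol
Let x = n(H2C2O4), y = n(KHC2O4).
Titrant: 2x + 1y = 7.168 × 10^-3;  mass: 90.03x + 128.13y = 0.5536
Solving, x = 2.194 × 10^-3 mol, y = 2.779 × 10^-3 mol
mass of H2C2O4 = 2.194 × 10^-3 × 90.03 = 0.1976 g
% H2C2O4 = 0.1976 / 0.5536 × 100 = 35.69 %

35.69 %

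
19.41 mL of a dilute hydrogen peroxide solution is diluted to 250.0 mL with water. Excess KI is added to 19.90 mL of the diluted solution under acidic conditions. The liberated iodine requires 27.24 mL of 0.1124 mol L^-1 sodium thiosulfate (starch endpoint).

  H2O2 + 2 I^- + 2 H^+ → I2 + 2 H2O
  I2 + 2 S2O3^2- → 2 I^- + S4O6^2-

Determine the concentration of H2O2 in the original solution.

n(S2O3^2-) = 0.02724 × 0.1124 = 3.062 × 10^-3 mol
n(I2) = n(S2O3^2-)/2 = 1.531 × 10^-3 mol
n(H2O2) in the aliquot = 1.531 × 10^-3 mol (1:1 ratio)
[H2O2]_dilute = 1.531 × 10^-3 / 0.01990 = 0.07693 mol/L
[H2O2]_original = 0.07693 × 250.0/19.41 = 0.9908 mol/L

0.9908 mol/L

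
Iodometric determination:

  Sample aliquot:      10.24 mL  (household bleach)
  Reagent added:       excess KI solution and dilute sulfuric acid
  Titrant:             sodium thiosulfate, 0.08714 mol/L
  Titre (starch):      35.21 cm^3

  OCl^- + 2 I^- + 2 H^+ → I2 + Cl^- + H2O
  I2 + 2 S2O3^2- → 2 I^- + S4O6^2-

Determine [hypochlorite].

0.1498 mol/L

n(S2O3^2-) = 0.03521 × 0.08714 = 3.068 × 10^-3 mol
n(I2) = n(S2O3^2-)/2 = 1.534 × 10^-3 mol
n(OCl^-) in the aliquot = 1.534 × 10^-3 mol (1:1 ratio)
[OCl^-] = 1.534 × 10^-3 / 0.01024 = 0.1498 mol/L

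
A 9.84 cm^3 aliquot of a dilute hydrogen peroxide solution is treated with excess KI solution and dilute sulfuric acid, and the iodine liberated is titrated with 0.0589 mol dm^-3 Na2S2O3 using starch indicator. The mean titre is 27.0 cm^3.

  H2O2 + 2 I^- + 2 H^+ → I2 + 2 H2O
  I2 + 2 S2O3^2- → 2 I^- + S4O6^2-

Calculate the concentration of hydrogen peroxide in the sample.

0.0808 mol/L

n(S2O3^2-) = 0.0270 × 0.0589 = 1.59 × 10^-3 mol
n(I2) = n(S2O3^2-)/2 = 7.95 × 10^-4 mol
n(H2O2) in the aliquot = 7.95 × 10^-4 mol (1:1 ratio)
[H2O2] = 7.95 × 10^-4 / 0.00984 = 0.0808 mol/L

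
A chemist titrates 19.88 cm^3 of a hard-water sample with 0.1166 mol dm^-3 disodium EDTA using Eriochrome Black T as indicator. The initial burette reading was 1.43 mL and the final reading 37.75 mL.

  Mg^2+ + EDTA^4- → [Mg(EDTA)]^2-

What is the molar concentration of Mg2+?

n(EDTA) = 0.03632 L × 0.1166 mol/L = 4.235 × 10^-3 mol
n(Mg2+) = 4.235 × 10^-3 mol (1:1 mole ratio)
[Mg2+] = 4.235 × 10^-3 mol / 0.01988 L = 0.2130 mol/L

0.2130 mol/L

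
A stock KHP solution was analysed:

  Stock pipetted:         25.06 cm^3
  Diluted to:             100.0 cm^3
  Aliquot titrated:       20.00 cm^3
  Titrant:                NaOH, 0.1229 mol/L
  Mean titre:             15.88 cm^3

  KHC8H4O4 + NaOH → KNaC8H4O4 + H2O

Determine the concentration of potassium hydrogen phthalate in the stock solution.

0.3894 mol/L

n(NaOH) = 0.01588 × 0.1229 = 1.952 × 10^-3 mol
n(KHC8H4O4) in the aliquot = 1.952 × 10^-3 mol (1:1 ratio)
[KHC8H4O4]_dilute = 1.952 × 10^-3 / 0.02000 = 0.09758 mol/L
Dilution factor = 100.0 / 25.06 = 3.990
[KHC8H4O4]_stock = 0.09758 × 3.990 = 0.3894 mol/L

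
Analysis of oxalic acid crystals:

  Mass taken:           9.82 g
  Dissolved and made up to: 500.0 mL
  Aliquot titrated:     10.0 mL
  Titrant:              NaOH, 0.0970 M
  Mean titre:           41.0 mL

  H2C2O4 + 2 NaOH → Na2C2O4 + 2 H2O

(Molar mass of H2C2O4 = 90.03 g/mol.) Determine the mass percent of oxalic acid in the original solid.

n(NaOH) per titration = 0.0410 × 0.0970 = 3.98 × 10^-3 mol
From the 1:2 ratio, n(H2C2O4) in each aliquot = 1/2 × 3.98 × 10^-3 = 1.99 × 10^-3 mol
n(H2C2O4) in the whole flask = 1.99 × 10^-3 × 500.0/10.0 = 0.0994 mol
mass of H2C2O4 = 0.0994 × 90.03 = 8.95 g
% H2C2O4 = 8.95 / 9.82 × 100 = 91.2 %

91.2 %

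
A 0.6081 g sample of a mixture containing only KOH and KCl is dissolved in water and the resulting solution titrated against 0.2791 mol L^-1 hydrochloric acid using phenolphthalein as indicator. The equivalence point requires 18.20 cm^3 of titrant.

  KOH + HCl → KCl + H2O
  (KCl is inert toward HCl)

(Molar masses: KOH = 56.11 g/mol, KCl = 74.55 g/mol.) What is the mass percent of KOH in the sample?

46.87 %

n(HCl) = 0.01820 × 0.2791 = 5.080 × 10^-3 mol
Let x = n(KOH), y = n(KCl).
Titrant: 1x = 5.080 × 10^-3;  mass: 56.11x + 74.55y = 0.6081
Solving, x = 5.080 × 10^-3 mol, y = 4.334 × 10^-3 mol
mass of KOH = 5.080 × 10^-3 × 56.11 = 0.2850 g
% KOH = 0.2850 / 0.6081 × 100 = 46.87 %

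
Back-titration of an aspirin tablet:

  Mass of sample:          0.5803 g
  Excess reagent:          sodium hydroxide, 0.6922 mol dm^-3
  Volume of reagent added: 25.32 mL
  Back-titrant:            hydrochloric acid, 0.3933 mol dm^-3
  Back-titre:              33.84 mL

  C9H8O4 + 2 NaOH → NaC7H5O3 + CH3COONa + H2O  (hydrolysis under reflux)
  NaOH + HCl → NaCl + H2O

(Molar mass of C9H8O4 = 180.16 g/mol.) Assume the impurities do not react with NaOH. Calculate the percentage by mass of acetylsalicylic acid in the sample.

n(NaOH) added = 0.02532 × 0.6922 = 0.01753 mol
n(HCl) used in back-titration = 0.03384 × 0.3933 = 0.01331 mol
n(NaOH) left over = 0.01331 mol (1:1 ratio)
n(NaOH) consumed by analyte = 0.01753 − 0.01331 = 4.217 × 10^-3 mol
From the 1:2 ratio, n(C9H8O4) = 1/2 × 4.217 × 10^-3 = 2.109 × 10^-3 mol
mass of C9H8O4 = 2.109 × 10^-3 × 180.16 = 0.3799 g
% C9H8O4 = 0.3799 / 0.5803 × 100 = 65.46 %

65.46 %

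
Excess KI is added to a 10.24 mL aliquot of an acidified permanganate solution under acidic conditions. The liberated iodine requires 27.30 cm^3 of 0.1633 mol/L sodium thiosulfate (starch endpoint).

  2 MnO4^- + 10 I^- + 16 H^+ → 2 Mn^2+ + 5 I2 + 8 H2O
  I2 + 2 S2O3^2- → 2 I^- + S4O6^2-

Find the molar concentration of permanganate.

0.08707 mol/L

n(S2O3^2-) = 0.02730 × 0.1633 = 4.458 × 10^-3 mol
n(I2) = n(S2O3^2-)/2 = 2.229 × 10^-3 mol
From the 2:5 ratio, n(MnO4^-) in the aliquot = 2/5 × 2.229 × 10^-3 = 8.916 × 10^-4 mol
[MnO4^-] = 8.916 × 10^-4 / 0.01024 = 0.08707 mol/L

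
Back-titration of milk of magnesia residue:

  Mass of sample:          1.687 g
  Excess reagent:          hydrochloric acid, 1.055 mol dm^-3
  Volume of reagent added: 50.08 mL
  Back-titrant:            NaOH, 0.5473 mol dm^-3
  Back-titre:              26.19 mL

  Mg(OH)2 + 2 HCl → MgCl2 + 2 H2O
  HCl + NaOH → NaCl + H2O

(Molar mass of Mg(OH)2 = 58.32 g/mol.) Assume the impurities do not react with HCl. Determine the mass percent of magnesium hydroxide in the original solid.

66.55 %

n(HCl) added = 0.05008 × 1.055 = 0.05283 mol
n(NaOH) used in back-titration = 0.02619 × 0.5473 = 0.01433 mol
n(HCl) left over = 0.01433 mol (1:1 ratio)
n(HCl) consumed by analyte = 0.05283 − 0.01433 = 0.03850 mol
From the 1:2 ratio, n(Mg(OH)2) = 1/2 × 0.03850 = 0.01925 mol
mass of Mg(OH)2 = 0.01925 × 58.32 = 1.123 g
% Mg(OH)2 = 1.123 / 1.687 × 100 = 66.55 %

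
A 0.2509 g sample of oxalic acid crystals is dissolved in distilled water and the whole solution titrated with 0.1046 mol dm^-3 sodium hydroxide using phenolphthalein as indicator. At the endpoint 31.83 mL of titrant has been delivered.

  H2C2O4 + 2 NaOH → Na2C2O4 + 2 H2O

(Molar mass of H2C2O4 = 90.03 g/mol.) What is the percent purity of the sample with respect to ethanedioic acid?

n(NaOH) = 0.03183 L × 0.1046 mol/L = 3.329 × 10^-3 mol
From the 1:2 ratio, n(H2C2O4) = 1/2 × 3.329 × 10^-3 = 1.665 × 10^-3 mol
mass of H2C2O4 = 1.665 × 10^-3 × 90.03 g/mol = 0.1499 g
% H2C2O4 = 0.1499 / 0.2509 × 100 = 59.73 %

59.73 %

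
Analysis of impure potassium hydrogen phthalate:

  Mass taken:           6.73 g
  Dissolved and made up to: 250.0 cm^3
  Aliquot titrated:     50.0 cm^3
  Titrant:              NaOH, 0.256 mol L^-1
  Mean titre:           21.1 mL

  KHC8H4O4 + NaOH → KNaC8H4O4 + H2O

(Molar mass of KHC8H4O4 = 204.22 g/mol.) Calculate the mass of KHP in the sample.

n(NaOH) per titration = 0.0211 × 0.256 = 5.40 × 10^-3 mol
n(KHC8H4O4) in each aliquot = 5.40 × 10^-3 mol (1:1 ratio)
n(KHC8H4O4) in the whole flask = 5.40 × 10^-3 × 250.0/50.0 = 0.0270 mol
mass of KHC8H4O4 = 0.0270 × 204.22 = 5.52 g

5.52 g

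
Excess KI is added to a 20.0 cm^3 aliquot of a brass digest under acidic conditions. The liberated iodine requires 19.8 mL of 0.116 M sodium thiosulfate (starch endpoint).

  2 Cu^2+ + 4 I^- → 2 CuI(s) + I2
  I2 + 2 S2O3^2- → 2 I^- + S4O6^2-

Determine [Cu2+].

n(S2O3^2-) = 0.0198 × 0.116 = 2.30 × 10^-3 mol
n(I2) = n(S2O3^2-)/2 = 1.15 × 10^-3 mol
From the 2:1 ratio, n(Cu2+) in the aliquot = 2/1 × 1.15 × 10^-3 = 2.30 × 10^-3 mol
[Cu2+] = 2.30 × 10^-3 / 0.0200 = 0.115 mol/L

0.115 M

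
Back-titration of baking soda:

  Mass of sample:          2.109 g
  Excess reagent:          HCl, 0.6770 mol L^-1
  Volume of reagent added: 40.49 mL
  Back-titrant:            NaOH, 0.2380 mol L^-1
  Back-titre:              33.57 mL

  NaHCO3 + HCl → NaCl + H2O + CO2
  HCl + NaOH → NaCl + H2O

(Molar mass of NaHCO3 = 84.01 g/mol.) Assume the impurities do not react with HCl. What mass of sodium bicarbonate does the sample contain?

n(HCl) added = 0.04049 × 0.6770 = 0.02741 mol
n(NaOH) used in back-titration = 0.03357 × 0.2380 = 7.990 × 10^-3 mol
n(HCl) left over = 7.990 × 10^-3 mol (1:1 ratio)
n(HCl) consumed by analyte = 0.02741 − 7.990 × 10^-3 = 0.01942 mol
n(NaHCO3) = 0.01942 mol (1:1 ratio)
mass of NaHCO3 = 0.01942 × 84.01 = 1.632 g

1.632 g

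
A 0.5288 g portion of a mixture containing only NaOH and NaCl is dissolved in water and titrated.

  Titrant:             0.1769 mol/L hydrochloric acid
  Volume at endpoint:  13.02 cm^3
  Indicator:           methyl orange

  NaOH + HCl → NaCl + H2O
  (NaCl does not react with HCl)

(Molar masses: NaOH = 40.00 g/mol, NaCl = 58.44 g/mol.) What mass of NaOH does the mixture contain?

0.09213 g

n(HCl) = 0.01302 × 0.1769 = 2.303 × 10^-3 mol
Let x = n(NaOH), y = n(NaCl).
Titrant: 1x = 2.303 × 10^-3;  mass: 40.00x + 58.44y = 0.5288
Solving, x = 2.303 × 10^-3 mol, y = 7.472 × 10^-3 mol
mass of NaOH = 2.303 × 10^-3 × 40.00 = 0.09213 g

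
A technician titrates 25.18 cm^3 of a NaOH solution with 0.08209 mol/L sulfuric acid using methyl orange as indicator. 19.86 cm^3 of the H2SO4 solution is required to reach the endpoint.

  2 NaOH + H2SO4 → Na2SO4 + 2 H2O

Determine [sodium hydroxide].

n(H2SO4) = 0.01986 L × 0.08209 mol/L = 1.630 × 10^-3 mol
From the 2:1 mole ratio, n(NaOH) = 2/1 × 1.630 × 10^-3 = 3.261 × 10^-3 mol
[NaOH] = 3.261 × 10^-3 mol / 0.02518 L = 0.1295 mol/L

0.1295 mol/L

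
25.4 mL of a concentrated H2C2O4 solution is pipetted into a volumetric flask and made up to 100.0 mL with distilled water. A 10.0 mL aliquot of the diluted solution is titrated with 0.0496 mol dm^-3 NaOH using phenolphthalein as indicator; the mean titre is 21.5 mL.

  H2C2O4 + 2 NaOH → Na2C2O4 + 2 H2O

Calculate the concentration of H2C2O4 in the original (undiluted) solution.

n(NaOH) = 0.0215 × 0.0496 = 1.07 × 10^-3 mol
From the 1:2 ratio, n(H2C2O4) in the aliquot = 1/2 × 1.07 × 10^-3 = 5.33 × 10^-4 mol
[H2C2O4]_dilute = 5.33 × 10^-4 / 0.0100 = 0.0533 mol/L
Dilution factor = 100.0 / 25.4 = 3.937
[H2C2O4]_stock = 0.0533 × 3.937 = 0.210 mol/L

0.210 mol/L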